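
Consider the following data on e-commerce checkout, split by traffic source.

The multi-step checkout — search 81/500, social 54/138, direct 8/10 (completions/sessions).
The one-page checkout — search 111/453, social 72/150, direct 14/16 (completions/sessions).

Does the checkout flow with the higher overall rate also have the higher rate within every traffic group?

Search: the multi-step checkout 81/500 = 16.2%, the one-page checkout 111/453 = 24.5% → the one-page checkout
Social: the multi-step checkout 54/138 = 39.1%, the one-page checkout 72/150 = 48.0% → the one-page checkout
Direct: the multi-step checkout 8/10 = 80.0%, the one-page checkout 14/16 = 87.5% → the one-page checkout
Overall: the multi-step checkout 143/648 = 22.1%, the one-page checkout 197/619 = 31.8% → the one-page checkout
The one-page checkout wins overall and in every traffic group — no reversal.

Yes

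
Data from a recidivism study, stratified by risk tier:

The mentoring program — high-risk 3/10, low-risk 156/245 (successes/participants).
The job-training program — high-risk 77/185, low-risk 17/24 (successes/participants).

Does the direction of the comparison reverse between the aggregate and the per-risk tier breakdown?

High-risk: the mentoring program 3/10 = 30.0%, the job-training program 77/185 = 41.6% → the job-training program
Low-risk: the mentoring program 156/245 = 63.7%, the job-training program 17/24 = 70.8% → the job-training program
Overall: the mentoring program 159/255 = 62.4%, the job-training program 94/209 = 45.0% → the mentoring program
The job-training program wins each risk group but the mentoring program wins overall — the comparison reverses. The job-training program's participants skew toward high-risk, which has a lower base rate.

Yes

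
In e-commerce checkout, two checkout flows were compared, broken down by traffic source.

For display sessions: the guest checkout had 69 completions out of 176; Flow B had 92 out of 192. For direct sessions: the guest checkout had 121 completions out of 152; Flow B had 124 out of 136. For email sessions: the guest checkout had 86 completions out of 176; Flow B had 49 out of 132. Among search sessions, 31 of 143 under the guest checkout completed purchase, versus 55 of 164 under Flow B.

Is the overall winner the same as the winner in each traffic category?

Display: the guest checkout 69/176 = 39.2%, Flow B 92/192 = 47.9% → Flow B
Direct: the guest checkout 121/152 = 79.6%, Flow B 124/136 = 91.2% → Flow B
Email: the guest checkout 86/176 = 48.9%, Flow B 49/132 = 37.1% → the guest checkout
Search: the guest checkout 31/143 = 21.7%, Flow B 55/164 = 33.5% → Flow B
Overall: the guest checkout 307/647 = 47.4%, Flow B 320/624 = 51.3% → Flow B
Neither sweeps: the guest checkout wins 1 of 4 groups, Flow B wins 3. Flow B wins overall but not every group — no Simpson reversal.

No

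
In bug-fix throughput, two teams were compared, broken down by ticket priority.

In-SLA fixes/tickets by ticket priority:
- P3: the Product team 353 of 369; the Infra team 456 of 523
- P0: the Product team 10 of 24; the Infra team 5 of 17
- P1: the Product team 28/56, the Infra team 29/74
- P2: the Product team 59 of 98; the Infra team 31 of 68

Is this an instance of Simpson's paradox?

P3: the Product team 353/369 = 95.7%, the Infra team 456/523 = 87.2% → the Product team
P0: the Product team 10/24 = 41.7%, the Infra team 5/17 = 29.4% → the Product team
P1: the Product team 28/56 = 50.0%, the Infra team 29/74 = 39.2% → the Product team
P2: the Product team 59/98 = 60.2%, the Infra team 31/68 = 45.6% → the Product team
Overall: the Product team 450/547 = 82.3%, the Infra team 521/682 = 76.4% → the Product team
The Product team wins overall and in every ticket group — no reversal.

No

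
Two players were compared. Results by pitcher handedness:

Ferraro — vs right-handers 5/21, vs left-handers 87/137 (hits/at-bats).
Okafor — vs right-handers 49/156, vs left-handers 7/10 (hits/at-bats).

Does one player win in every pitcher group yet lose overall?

Yes

Vs right-handers: Ferraro 5/21 = 23.8%, Okafor 49/156 = 31.4% → Okafor
Vs left-handers: Ferraro 87/137 = 63.5%, Okafor 7/10 = 70.0% → Okafor
Overall: Ferraro 92/158 = 58.2%, Okafor 56/166 = 33.7% → Ferraro
Okafor wins each pitcher group but Ferraro wins overall — the comparison reverses. Okafor's at-bats skew toward vs right-handers, which has a lower base rate.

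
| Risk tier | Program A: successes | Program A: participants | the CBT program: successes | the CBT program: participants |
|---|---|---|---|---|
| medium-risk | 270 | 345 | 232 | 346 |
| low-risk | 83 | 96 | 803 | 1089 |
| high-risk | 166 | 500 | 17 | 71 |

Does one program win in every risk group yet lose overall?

Yes

Medium-risk: Program A 270/345 = 78.3%, the CBT program 232/346 = 67.1% → Program A
Low-risk: Program A 83/96 = 86.5%, the CBT program 803/1089 = 73.7% → Program A
High-risk: Program A 166/500 = 33.2%, the CBT program 17/71 = 23.9% → Program A
Overall: Program A 519/941 = 55.2%, the CBT program 1052/1506 = 69.9% → the CBT program
Program A wins each risk group but the CBT program wins overall — the comparison reverses. Program A's participants skew toward high-risk, which has a lower base rate.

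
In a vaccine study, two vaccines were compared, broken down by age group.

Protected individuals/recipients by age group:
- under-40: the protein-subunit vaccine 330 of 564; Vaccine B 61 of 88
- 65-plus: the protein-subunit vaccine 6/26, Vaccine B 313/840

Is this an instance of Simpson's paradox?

Yes

Under-40: the protein-subunit vaccine 330/564 = 58.5%, Vaccine B 61/88 = 69.3% → Vaccine B
65-plus: the protein-subunit vaccine 6/26 = 23.1%, Vaccine B 313/840 = 37.3% → Vaccine B
Overall: the protein-subunit vaccine 336/590 = 56.9%, Vaccine B 374/928 = 40.3% → the protein-subunit vaccine
Vaccine B wins each age group but the protein-subunit vaccine wins overall — the comparison reverses. Vaccine B's recipients skew toward 65-plus, which has a lower base rate.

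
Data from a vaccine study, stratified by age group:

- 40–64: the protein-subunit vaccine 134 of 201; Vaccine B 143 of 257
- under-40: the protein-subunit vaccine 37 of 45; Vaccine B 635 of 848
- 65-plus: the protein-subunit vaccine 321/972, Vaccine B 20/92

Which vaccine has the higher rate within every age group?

the protein-subunit vaccine

40–64: the protein-subunit vaccine 134/201 = 66.7%, Vaccine B 143/257 = 55.6% → the protein-subunit vaccine
Under-40: the protein-subunit vaccine 37/45 = 82.2%, Vaccine B 635/848 = 74.9% → the protein-subunit vaccine
65-plus: the protein-subunit vaccine 321/972 = 33.0%, Vaccine B 20/92 = 21.7% → the protein-subunit vaccine
The protein-subunit vaccine has the higher rate in all 3 groups.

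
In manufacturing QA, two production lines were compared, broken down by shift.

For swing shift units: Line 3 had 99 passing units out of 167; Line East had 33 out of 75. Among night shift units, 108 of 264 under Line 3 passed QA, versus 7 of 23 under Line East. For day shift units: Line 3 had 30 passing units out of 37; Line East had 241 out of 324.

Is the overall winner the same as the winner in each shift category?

No

Swing shift: Line 3 99/167 = 59.3%, Line East 33/75 = 44.0% → Line 3
Night shift: Line 3 108/264 = 40.9%, Line East 7/23 = 30.4% → Line 3
Day shift: Line 3 30/37 = 81.1%, Line East 241/324 = 74.4% → Line 3
Overall: Line 3 237/468 = 50.6%, Line East 281/422 = 66.6% → Line East
Line 3 wins each shift group but Line East wins overall — the comparison reverses. Line 3's units skew toward night shift, which has a lower base rate.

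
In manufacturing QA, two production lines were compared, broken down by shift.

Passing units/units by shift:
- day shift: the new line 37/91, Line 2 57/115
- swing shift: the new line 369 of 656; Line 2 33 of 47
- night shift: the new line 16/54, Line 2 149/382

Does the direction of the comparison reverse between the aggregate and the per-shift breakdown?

Yes

Day shift: the new line 37/91 = 40.7%, Line 2 57/115 = 49.6% → Line 2
Swing shift: the new line 369/656 = 56.2%, Line 2 33/47 = 70.2% → Line 2
Night shift: the new line 16/54 = 29.6%, Line 2 149/382 = 39.0% → Line 2
Overall: the new line 422/801 = 52.7%, Line 2 239/544 = 43.9% → the new line
Line 2 wins each shift group but the new line wins overall — the comparison reverses. Line 2's units skew toward night shift, which has a lower base rate.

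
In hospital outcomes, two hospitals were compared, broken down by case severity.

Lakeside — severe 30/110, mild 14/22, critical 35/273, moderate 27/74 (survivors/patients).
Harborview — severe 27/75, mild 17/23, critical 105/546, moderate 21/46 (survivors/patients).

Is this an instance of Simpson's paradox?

No

Severe: Lakeside 30/110 = 27.3%, Harborview 27/75 = 36.0% → Harborview
Mild: Lakeside 14/22 = 63.6%, Harborview 17/23 = 73.9% → Harborview
Critical: Lakeside 35/273 = 12.8%, Harborview 105/546 = 19.2% → Harborview
Moderate: Lakeside 27/74 = 36.5%, Harborview 21/46 = 45.7% → Harborview
Overall: Lakeside 106/479 = 22.1%, Harborview 170/690 = 24.6% → Harborview
Harborview wins overall and in every case group — no reversal.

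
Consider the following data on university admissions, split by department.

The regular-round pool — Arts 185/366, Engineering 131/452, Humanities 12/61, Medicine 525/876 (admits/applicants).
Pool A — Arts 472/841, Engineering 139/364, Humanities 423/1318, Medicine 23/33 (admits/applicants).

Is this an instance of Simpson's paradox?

Arts: the regular-round pool 185/366 = 50.5%, Pool A 472/841 = 56.1% → Pool A
Engineering: the regular-round pool 131/452 = 29.0%, Pool A 139/364 = 38.2% → Pool A
Humanities: the regular-round pool 12/61 = 19.7%, Pool A 423/1318 = 32.1% → Pool A
Medicine: the regular-round pool 525/876 = 59.9%, Pool A 23/33 = 69.7% → Pool A
Overall: the regular-round pool 853/1755 = 48.6%, Pool A 1057/2556 = 41.4% → the regular-round pool
Pool A wins each department group but the regular-round pool wins overall — the comparison reverses. Pool A's applicants skew toward Humanities, which has a lower base rate.

Yes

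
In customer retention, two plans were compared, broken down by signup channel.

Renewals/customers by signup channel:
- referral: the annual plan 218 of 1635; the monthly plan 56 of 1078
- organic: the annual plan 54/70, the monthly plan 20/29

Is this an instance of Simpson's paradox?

Referral: the annual plan 218/1635 = 13.3%, the monthly plan 56/1078 = 5.2% → the annual plan
Organic: the annual plan 54/70 = 77.1%, the monthly plan 20/29 = 69.0% → the annual plan
Overall: the annual plan 272/1705 = 16.0%, the monthly plan 76/1107 = 6.9% → the annual plan
The annual plan wins overall and in every signup group — no reversal.

No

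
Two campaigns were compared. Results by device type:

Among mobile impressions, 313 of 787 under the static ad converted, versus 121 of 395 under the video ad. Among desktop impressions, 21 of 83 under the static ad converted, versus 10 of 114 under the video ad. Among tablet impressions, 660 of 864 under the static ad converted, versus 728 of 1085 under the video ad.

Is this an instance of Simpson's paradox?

No

Mobile: the static ad 313/787 = 39.8%, the video ad 121/395 = 30.6% → the static ad
Desktop: the static ad 21/83 = 25.3%, the video ad 10/114 = 8.8% → the static ad
Tablet: the static ad 660/864 = 76.4%, the video ad 728/1085 = 67.1% → the static ad
Overall: the static ad 994/1734 = 57.3%, the video ad 859/1594 = 53.9% → the static ad
The static ad wins overall and in every device group — no reversal.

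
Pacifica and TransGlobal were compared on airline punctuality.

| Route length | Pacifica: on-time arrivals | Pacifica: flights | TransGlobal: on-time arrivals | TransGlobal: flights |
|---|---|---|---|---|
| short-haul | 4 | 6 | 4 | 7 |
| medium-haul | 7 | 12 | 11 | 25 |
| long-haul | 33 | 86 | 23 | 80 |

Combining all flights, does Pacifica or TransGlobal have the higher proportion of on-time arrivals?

Short-haul: Pacifica 4/6 = 66.7%, TransGlobal 4/7 = 57.1% → Pacifica
Medium-haul: Pacifica 7/12 = 58.3%, TransGlobal 11/25 = 44.0% → Pacifica
Long-haul: Pacifica 33/86 = 38.4%, TransGlobal 23/80 = 28.8% → Pacifica
Overall: Pacifica 44/104 = 42.3%, TransGlobal 38/112 = 33.9% → Pacifica

Pacifica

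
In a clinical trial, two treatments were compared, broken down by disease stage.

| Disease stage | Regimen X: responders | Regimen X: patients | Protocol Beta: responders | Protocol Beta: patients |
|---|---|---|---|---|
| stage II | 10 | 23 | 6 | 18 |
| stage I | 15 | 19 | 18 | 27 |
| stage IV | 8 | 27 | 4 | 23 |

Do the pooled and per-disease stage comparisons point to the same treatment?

Stage II: Regimen X 10/23 = 43.5%, Protocol Beta 6/18 = 33.3% → Regimen X
Stage I: Regimen X 15/19 = 78.9%, Protocol Beta 18/27 = 66.7% → Regimen X
Stage IV: Regimen X 8/27 = 29.6%, Protocol Beta 4/23 = 17.4% → Regimen X
Overall: Regimen X 33/69 = 47.8%, Protocol Beta 28/68 = 41.2% → Regimen X
Regimen X wins overall and in every disease group — no reversal.

Yes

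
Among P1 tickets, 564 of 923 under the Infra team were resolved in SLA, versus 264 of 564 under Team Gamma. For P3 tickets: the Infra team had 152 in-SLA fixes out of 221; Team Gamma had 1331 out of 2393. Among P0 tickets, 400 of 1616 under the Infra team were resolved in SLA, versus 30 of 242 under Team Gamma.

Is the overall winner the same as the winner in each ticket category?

P1: the Infra team 564/923 = 61.1%, Team Gamma 264/564 = 46.8% → the Infra team
P3: the Infra team 152/221 = 68.8%, Team Gamma 1331/2393 = 55.6% → the Infra team
P0: the Infra team 400/1616 = 24.8%, Team Gamma 30/242 = 12.4% → the Infra team
Overall: the Infra team 1116/2760 = 40.4%, Team Gamma 1625/3199 = 50.8% → Team Gamma
The Infra team wins each ticket group but Team Gamma wins overall — the comparison reverses. The Infra team's tickets skew toward P0, which has a lower base rate.

No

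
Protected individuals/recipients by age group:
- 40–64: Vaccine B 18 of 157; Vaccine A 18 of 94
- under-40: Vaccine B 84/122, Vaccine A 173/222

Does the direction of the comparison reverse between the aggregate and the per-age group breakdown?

No

40–64: Vaccine B 18/157 = 11.5%, Vaccine A 18/94 = 19.1% → Vaccine A
Under-40: Vaccine B 84/122 = 68.9%, Vaccine A 173/222 = 77.9% → Vaccine A
Overall: Vaccine B 102/279 = 36.6%, Vaccine A 191/316 = 60.4% → Vaccine A
Vaccine A wins overall and in every age group — no reversal.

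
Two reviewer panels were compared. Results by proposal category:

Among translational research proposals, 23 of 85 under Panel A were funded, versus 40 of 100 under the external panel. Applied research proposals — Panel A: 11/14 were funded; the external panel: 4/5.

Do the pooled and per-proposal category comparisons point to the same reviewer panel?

Yes

Translational research: Panel A 23/85 = 27.1%, the external panel 40/100 = 40.0% → the external panel
Applied research: Panel A 11/14 = 78.6%, the external panel 4/5 = 80.0% → the external panel
Overall: Panel A 34/99 = 34.3%, the external panel 44/105 = 41.9% → the external panel
The external panel wins overall and in every proposal group — no reversal.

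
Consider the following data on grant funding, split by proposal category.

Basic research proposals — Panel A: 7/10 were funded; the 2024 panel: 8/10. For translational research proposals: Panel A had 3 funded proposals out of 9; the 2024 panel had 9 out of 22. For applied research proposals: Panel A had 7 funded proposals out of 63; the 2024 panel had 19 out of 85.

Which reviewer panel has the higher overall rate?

the 2024 panel

Basic research: Panel A 7/10 = 70.0%, the 2024 panel 8/10 = 80.0% → the 2024 panel
Translational research: Panel A 3/9 = 33.3%, the 2024 panel 9/22 = 40.9% → the 2024 panel
Applied research: Panel A 7/63 = 11.1%, the 2024 panel 19/85 = 22.4% → the 2024 panel
Overall: Panel A 17/82 = 20.7%, the 2024 panel 36/117 = 30.8% → the 2024 panel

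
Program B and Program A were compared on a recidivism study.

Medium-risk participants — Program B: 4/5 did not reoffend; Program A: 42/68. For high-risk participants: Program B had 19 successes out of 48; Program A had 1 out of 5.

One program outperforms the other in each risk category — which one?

Program B

Medium-risk: Program B 4/5 = 80.0%, Program A 42/68 = 61.8% → Program B
High-risk: Program B 19/48 = 39.6%, Program A 1/5 = 20.0% → Program B
Program B has the higher rate in both groups.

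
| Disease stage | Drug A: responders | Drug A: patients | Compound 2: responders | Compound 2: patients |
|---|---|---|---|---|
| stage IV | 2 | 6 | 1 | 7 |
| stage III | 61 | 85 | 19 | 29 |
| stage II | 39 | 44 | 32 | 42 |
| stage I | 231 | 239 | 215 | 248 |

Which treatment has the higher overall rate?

Drug A

Stage IV: Drug A 2/6 = 33.3%, Compound 2 1/7 = 14.3% → Drug A
Stage III: Drug A 61/85 = 71.8%, Compound 2 19/29 = 65.5% → Drug A
Stage II: Drug A 39/44 = 88.6%, Compound 2 32/42 = 76.2% → Drug A
Stage I: Drug A 231/239 = 96.7%, Compound 2 215/248 = 86.7% → Drug A
Overall: Drug A 333/374 = 89.0%, Compound 2 267/326 = 81.9% → Drug A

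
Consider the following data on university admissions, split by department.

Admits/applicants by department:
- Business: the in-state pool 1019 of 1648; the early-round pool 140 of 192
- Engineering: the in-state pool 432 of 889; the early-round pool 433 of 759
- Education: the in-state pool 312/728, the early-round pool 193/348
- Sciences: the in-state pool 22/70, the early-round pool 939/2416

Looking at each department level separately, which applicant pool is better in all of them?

the early-round pool

Business: the in-state pool 1019/1648 = 61.8%, the early-round pool 140/192 = 72.9% → the early-round pool
Engineering: the in-state pool 432/889 = 48.6%, the early-round pool 433/759 = 57.0% → the early-round pool
Education: the in-state pool 312/728 = 42.9%, the early-round pool 193/348 = 55.5% → the early-round pool
Sciences: the in-state pool 22/70 = 31.4%, the early-round pool 939/2416 = 38.9% → the early-round pool
The early-round pool has the higher rate in all 4 groups.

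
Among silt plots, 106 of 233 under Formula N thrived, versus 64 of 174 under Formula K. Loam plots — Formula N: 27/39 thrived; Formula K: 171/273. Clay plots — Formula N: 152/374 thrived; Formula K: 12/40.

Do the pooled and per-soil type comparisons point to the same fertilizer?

No

Silt: Formula N 106/233 = 45.5%, Formula K 64/174 = 36.8% → Formula N
Loam: Formula N 27/39 = 69.2%, Formula K 171/273 = 62.6% → Formula N
Clay: Formula N 152/374 = 40.6%, Formula K 12/40 = 30.0% → Formula N
Overall: Formula N 285/646 = 44.1%, Formula K 247/487 = 50.7% → Formula K
Formula N wins each soil group but Formula K wins overall — the comparison reverses. Formula N's plots skew toward clay, which has a lower base rate.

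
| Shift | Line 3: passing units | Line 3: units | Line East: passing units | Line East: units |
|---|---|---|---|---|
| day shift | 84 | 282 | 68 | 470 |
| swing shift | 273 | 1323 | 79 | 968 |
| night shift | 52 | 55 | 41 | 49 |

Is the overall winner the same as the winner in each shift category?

Day shift: Line 3 84/282 = 29.8%, Line East 68/470 = 14.5% → Line 3
Swing shift: Line 3 273/1323 = 20.6%, Line East 79/968 = 8.2% → Line 3
Night shift: Line 3 52/55 = 94.5%, Line East 41/49 = 83.7% → Line 3
Overall: Line 3 409/1660 = 24.6%, Line East 188/1487 = 12.6% → Line 3
Line 3 wins overall and in every shift group — no reversal.

Yes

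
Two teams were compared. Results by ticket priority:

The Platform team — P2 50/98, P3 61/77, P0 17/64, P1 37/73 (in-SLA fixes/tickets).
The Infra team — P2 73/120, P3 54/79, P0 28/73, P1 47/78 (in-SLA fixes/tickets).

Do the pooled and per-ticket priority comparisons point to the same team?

No

P2: the Platform team 50/98 = 51.0%, the Infra team 73/120 = 60.8% → the Infra team
P3: the Platform team 61/77 = 79.2%, the Infra team 54/79 = 68.4% → the Platform team
P0: the Platform team 17/64 = 26.6%, the Infra team 28/73 = 38.4% → the Infra team
P1: the Platform team 37/73 = 50.7%, the Infra team 47/78 = 60.3% → the Infra team
Overall: the Platform team 165/312 = 52.9%, the Infra team 202/350 = 57.7% → the Infra team
Neither sweeps: the Platform team wins 1 of 4 groups, the Infra team wins 3. The Infra team wins overall but not every group — no Simpson reversal.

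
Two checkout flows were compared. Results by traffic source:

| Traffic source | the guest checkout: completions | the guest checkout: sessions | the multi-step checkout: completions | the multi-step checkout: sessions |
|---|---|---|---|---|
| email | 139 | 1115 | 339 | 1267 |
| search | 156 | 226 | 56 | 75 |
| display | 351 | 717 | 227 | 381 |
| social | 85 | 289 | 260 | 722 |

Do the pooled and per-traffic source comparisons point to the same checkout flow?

Yes

Email: the guest checkout 139/1115 = 12.5%, the multi-step checkout 339/1267 = 26.8% → the multi-step checkout
Search: the guest checkout 156/226 = 69.0%, the multi-step checkout 56/75 = 74.7% → the multi-step checkout
Display: the guest checkout 351/717 = 49.0%, the multi-step checkout 227/381 = 59.6% → the multi-step checkout
Social: the guest checkout 85/289 = 29.4%, the multi-step checkout 260/722 = 36.0% → the multi-step checkout
Overall: the guest checkout 731/2347 = 31.1%, the multi-step checkout 882/2445 = 36.1% → the multi-step checkout
The multi-step checkout wins overall and in every traffic group — no reversal.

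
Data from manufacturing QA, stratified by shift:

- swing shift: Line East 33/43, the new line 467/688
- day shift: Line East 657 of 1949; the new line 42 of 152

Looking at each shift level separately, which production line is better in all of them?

Swing shift: Line East 33/43 = 76.7%, the new line 467/688 = 67.9% → Line East
Day shift: Line East 657/1949 = 33.7%, the new line 42/152 = 27.6% → Line East
Line East has the higher rate in both groups.

Line East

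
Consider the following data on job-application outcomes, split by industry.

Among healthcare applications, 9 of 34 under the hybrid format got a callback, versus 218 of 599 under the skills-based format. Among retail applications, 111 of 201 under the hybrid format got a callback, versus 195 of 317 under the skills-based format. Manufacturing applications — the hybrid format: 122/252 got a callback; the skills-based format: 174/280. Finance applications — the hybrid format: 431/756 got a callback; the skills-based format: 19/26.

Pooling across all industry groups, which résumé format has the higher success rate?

Healthcare: the hybrid format 9/34 = 26.5%, the skills-based format 218/599 = 36.4% → the skills-based format
Retail: the hybrid format 111/201 = 55.2%, the skills-based format 195/317 = 61.5% → the skills-based format
Manufacturing: the hybrid format 122/252 = 48.4%, the skills-based format 174/280 = 62.1% → the skills-based format
Finance: the hybrid format 431/756 = 57.0%, the skills-based format 19/26 = 73.1% → the skills-based format
Overall: the hybrid format 673/1243 = 54.1%, the skills-based format 606/1222 = 49.6% → the hybrid format
(The skills-based format wins every industry group but the hybrid format wins overall — the skills-based format's applications skew toward the low-rate healthcare group.)

the hybrid format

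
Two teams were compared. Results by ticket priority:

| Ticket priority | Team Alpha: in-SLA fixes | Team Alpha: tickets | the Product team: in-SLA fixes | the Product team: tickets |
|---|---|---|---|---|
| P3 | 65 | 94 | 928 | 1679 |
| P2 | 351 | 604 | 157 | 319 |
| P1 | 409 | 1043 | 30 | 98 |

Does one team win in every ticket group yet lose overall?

P3: Team Alpha 65/94 = 69.1%, the Product team 928/1679 = 55.3% → Team Alpha
P2: Team Alpha 351/604 = 58.1%, the Product team 157/319 = 49.2% → Team Alpha
P1: Team Alpha 409/1043 = 39.2%, the Product team 30/98 = 30.6% → Team Alpha
Overall: Team Alpha 825/1741 = 47.4%, the Product team 1115/2096 = 53.2% → the Product team
Team Alpha wins each ticket group but the Product team wins overall — the comparison reverses. Team Alpha's tickets skew toward P1, which has a lower base rate.

Yes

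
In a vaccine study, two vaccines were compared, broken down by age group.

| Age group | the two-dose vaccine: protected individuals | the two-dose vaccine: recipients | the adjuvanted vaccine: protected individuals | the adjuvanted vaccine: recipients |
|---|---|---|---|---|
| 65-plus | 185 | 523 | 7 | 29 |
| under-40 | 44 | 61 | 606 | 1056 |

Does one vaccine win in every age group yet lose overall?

Yes

65-plus: the two-dose vaccine 185/523 = 35.4%, the adjuvanted vaccine 7/29 = 24.1% → the two-dose vaccine
Under-40: the two-dose vaccine 44/61 = 72.1%, the adjuvanted vaccine 606/1056 = 57.4% → the two-dose vaccine
Overall: the two-dose vaccine 229/584 = 39.2%, the adjuvanted vaccine 613/1085 = 56.5% → the adjuvanted vaccine
The two-dose vaccine wins each age group but the adjuvanted vaccine wins overall — the comparison reverses. The two-dose vaccine's recipients skew toward 65-plus, which has a lower base rate.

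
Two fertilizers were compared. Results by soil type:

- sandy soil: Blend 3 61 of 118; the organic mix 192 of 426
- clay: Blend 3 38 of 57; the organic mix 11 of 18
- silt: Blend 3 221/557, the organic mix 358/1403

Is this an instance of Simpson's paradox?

Sandy soil: Blend 3 61/118 = 51.7%, the organic mix 192/426 = 45.1% → Blend 3
Clay: Blend 3 38/57 = 66.7%, the organic mix 11/18 = 61.1% → Blend 3
Silt: Blend 3 221/557 = 39.7%, the organic mix 358/1403 = 25.5% → Blend 3
Overall: Blend 3 320/732 = 43.7%, the organic mix 561/1847 = 30.4% → Blend 3
Blend 3 wins overall and in every soil group — no reversal.

No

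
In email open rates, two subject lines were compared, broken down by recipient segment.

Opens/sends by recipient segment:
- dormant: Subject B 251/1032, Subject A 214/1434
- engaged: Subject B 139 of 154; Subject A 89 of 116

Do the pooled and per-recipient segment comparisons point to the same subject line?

Yes

Dormant: Subject B 251/1032 = 24.3%, Subject A 214/1434 = 14.9% → Subject B
Engaged: Subject B 139/154 = 90.3%, Subject A 89/116 = 76.7% → Subject B
Overall: Subject B 390/1186 = 32.9%, Subject A 303/1550 = 19.5% → Subject B
Subject B wins overall and in every recipient group — no reversal.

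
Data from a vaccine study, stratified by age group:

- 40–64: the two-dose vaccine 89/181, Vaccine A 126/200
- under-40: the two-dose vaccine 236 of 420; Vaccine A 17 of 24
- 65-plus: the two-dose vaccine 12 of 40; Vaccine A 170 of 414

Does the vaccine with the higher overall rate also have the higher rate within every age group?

40–64: the two-dose vaccine 89/181 = 49.2%, Vaccine A 126/200 = 63.0% → Vaccine A
Under-40: the two-dose vaccine 236/420 = 56.2%, Vaccine A 17/24 = 70.8% → Vaccine A
65-plus: the two-dose vaccine 12/40 = 30.0%, Vaccine A 170/414 = 41.1% → Vaccine A
Overall: the two-dose vaccine 337/641 = 52.6%, Vaccine A 313/638 = 49.1% → the two-dose vaccine
Vaccine A wins each age group but the two-dose vaccine wins overall — the comparison reverses. Vaccine A's recipients skew toward 65-plus, which has a lower base rate.

No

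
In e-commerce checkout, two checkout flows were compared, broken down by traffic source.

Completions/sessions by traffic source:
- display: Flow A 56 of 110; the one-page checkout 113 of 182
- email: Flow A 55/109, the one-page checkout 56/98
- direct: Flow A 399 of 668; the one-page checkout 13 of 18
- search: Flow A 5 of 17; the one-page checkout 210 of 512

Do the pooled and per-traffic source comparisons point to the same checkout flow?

Display: Flow A 56/110 = 50.9%, the one-page checkout 113/182 = 62.1% → the one-page checkout
Email: Flow A 55/109 = 50.5%, the one-page checkout 56/98 = 57.1% → the one-page checkout
Direct: Flow A 399/668 = 59.7%, the one-page checkout 13/18 = 72.2% → the one-page checkout
Search: Flow A 5/17 = 29.4%, the one-page checkout 210/512 = 41.0% → the one-page checkout
Overall: Flow A 515/904 = 57.0%, the one-page checkout 392/810 = 48.4% → Flow A
The one-page checkout wins each traffic group but Flow A wins overall — the comparison reverses. The one-page checkout's sessions skew toward search, which has a lower base rate.

No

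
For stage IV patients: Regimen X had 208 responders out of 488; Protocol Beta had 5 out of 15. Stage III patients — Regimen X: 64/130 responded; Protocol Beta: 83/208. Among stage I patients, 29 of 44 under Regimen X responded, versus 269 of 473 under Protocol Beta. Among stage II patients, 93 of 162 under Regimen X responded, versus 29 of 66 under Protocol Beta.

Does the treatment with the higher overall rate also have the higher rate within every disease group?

No

Stage IV: Regimen X 208/488 = 42.6%, Protocol Beta 5/15 = 33.3% → Regimen X
Stage III: Regimen X 64/130 = 49.2%, Protocol Beta 83/208 = 39.9% → Regimen X
Stage I: Regimen X 29/44 = 65.9%, Protocol Beta 269/473 = 56.9% → Regimen X
Stage II: Regimen X 93/162 = 57.4%, Protocol Beta 29/66 = 43.9% → Regimen X
Overall: Regimen X 394/824 = 47.8%, Protocol Beta 386/762 = 50.7% → Protocol Beta
Regimen X wins each disease group but Protocol Beta wins overall — the comparison reverses. Regimen X's patients skew toward stage IV, which has a lower base rate.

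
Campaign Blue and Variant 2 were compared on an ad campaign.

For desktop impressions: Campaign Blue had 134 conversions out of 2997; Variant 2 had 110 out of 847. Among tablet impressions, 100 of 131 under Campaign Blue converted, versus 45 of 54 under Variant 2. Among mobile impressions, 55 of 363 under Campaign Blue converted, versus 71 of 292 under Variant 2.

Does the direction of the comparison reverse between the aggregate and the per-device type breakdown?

No

Desktop: Campaign Blue 134/2997 = 4.5%, Variant 2 110/847 = 13.0% → Variant 2
Tablet: Campaign Blue 100/131 = 76.3%, Variant 2 45/54 = 83.3% → Variant 2
Mobile: Campaign Blue 55/363 = 15.2%, Variant 2 71/292 = 24.3% → Variant 2
Overall: Campaign Blue 289/3491 = 8.3%, Variant 2 226/1193 = 18.9% → Variant 2
Variant 2 wins overall and in every device group — no reversal.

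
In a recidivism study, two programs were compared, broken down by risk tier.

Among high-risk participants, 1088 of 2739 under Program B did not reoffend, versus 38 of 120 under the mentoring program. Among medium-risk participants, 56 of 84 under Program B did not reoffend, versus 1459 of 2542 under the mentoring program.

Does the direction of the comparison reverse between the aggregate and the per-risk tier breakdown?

Yes

High-risk: Program B 1088/2739 = 39.7%, the mentoring program 38/120 = 31.7% → Program B
Medium-risk: Program B 56/84 = 66.7%, the mentoring program 1459/2542 = 57.4% → Program B
Overall: Program B 1144/2823 = 40.5%, the mentoring program 1497/2662 = 56.2% → the mentoring program
Program B wins each risk group but the mentoring program wins overall — the comparison reverses. Program B's participants skew toward high-risk, which has a lower base rate.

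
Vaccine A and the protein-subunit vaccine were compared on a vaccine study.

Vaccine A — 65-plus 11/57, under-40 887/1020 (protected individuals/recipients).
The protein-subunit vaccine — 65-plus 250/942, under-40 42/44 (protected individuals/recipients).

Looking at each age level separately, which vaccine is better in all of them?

the protein-subunit vaccine

65-plus: Vaccine A 11/57 = 19.3%, the protein-subunit vaccine 250/942 = 26.5% → the protein-subunit vaccine
Under-40: Vaccine A 887/1020 = 87.0%, the protein-subunit vaccine 42/44 = 95.5% → the protein-subunit vaccine
The protein-subunit vaccine has the higher rate in both groups.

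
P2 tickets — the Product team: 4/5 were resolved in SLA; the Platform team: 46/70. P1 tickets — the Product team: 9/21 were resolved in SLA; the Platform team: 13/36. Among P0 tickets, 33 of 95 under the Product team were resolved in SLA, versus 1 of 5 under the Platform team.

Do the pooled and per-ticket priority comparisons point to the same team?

No

P2: the Product team 4/5 = 80.0%, the Platform team 46/70 = 65.7% → the Product team
P1: the Product team 9/21 = 42.9%, the Platform team 13/36 = 36.1% → the Product team
P0: the Product team 33/95 = 34.7%, the Platform team 1/5 = 20.0% → the Product team
Overall: the Product team 46/121 = 38.0%, the Platform team 60/111 = 54.1% → the Platform team
The Product team wins each ticket group but the Platform team wins overall — the comparison reverses. The Product team's tickets skew toward P0, which has a lower base rate.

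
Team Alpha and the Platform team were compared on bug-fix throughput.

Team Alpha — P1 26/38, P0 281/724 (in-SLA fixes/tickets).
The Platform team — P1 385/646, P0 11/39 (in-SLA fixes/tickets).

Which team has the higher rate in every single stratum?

P1: Team Alpha 26/38 = 68.4%, the Platform team 385/646 = 59.6% → Team Alpha
P0: Team Alpha 281/724 = 38.8%, the Platform team 11/39 = 28.2% → Team Alpha
Team Alpha has the higher rate in both groups.

Team Alpha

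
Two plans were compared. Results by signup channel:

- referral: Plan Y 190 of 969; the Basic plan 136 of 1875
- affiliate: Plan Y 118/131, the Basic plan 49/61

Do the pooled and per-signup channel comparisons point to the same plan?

Referral: Plan Y 190/969 = 19.6%, the Basic plan 136/1875 = 7.3% → Plan Y
Affiliate: Plan Y 118/131 = 90.1%, the Basic plan 49/61 = 80.3% → Plan Y
Overall: Plan Y 308/1100 = 28.0%, the Basic plan 185/1936 = 9.6% → Plan Y
Plan Y wins overall and in every signup group — no reversal.

Yes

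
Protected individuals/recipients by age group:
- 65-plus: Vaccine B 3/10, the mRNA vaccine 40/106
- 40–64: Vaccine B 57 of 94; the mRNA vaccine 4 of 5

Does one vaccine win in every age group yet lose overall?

65-plus: Vaccine B 3/10 = 30.0%, the mRNA vaccine 40/106 = 37.7% → the mRNA vaccine
40–64: Vaccine B 57/94 = 60.6%, the mRNA vaccine 4/5 = 80.0% → the mRNA vaccine
Overall: Vaccine B 60/104 = 57.7%, the mRNA vaccine 44/111 = 39.6% → Vaccine B
The mRNA vaccine wins each age group but Vaccine B wins overall — the comparison reverses. The mRNA vaccine's recipients skew toward 65-plus, which has a lower base rate.

Yes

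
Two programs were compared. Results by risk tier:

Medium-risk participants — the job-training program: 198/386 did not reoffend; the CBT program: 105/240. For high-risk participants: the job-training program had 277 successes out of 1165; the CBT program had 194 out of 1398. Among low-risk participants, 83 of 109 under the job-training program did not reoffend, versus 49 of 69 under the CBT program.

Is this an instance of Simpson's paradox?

Medium-risk: the job-training program 198/386 = 51.3%, the CBT program 105/240 = 43.8% → the job-training program
High-risk: the job-training program 277/1165 = 23.8%, the CBT program 194/1398 = 13.9% → the job-training program
Low-risk: the job-training program 83/109 = 76.1%, the CBT program 49/69 = 71.0% → the job-training program
Overall: the job-training program 558/1660 = 33.6%, the CBT program 348/1707 = 20.4% → the job-training program
The job-training program wins overall and in every risk group — no reversal.

No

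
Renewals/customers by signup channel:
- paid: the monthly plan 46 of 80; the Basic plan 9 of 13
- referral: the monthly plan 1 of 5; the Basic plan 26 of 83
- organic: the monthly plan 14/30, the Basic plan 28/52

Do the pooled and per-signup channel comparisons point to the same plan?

Paid: the monthly plan 46/80 = 57.5%, the Basic plan 9/13 = 69.2% → the Basic plan
Referral: the monthly plan 1/5 = 20.0%, the Basic plan 26/83 = 31.3% → the Basic plan
Organic: the monthly plan 14/30 = 46.7%, the Basic plan 28/52 = 53.8% → the Basic plan
Overall: the monthly plan 61/115 = 53.0%, the Basic plan 63/148 = 42.6% → the monthly plan
The Basic plan wins each signup group but the monthly plan wins overall — the comparison reverses. The Basic plan's customers skew toward referral, which has a lower base rate.

No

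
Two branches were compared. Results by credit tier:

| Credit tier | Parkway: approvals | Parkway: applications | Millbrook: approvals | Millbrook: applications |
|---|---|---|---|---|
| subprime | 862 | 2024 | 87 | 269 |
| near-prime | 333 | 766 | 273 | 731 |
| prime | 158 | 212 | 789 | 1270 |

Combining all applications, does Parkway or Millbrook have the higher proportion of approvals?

Millbrook

Subprime: Parkway 862/2024 = 42.6%, Millbrook 87/269 = 32.3% → Parkway
Near-prime: Parkway 333/766 = 43.5%, Millbrook 273/731 = 37.3% → Parkway
Prime: Parkway 158/212 = 74.5%, Millbrook 789/1270 = 62.1% → Parkway
Overall: Parkway 1353/3002 = 45.1%, Millbrook 1149/2270 = 50.6% → Millbrook
(Parkway wins every credit group but Millbrook wins overall — Parkway's applications skew toward the low-rate subprime group.)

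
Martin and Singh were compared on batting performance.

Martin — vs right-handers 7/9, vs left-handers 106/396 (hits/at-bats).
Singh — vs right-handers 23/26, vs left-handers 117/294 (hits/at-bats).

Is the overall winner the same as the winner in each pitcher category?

Vs right-handers: Martin 7/9 = 77.8%, Singh 23/26 = 88.5% → Singh
Vs left-handers: Martin 106/396 = 26.8%, Singh 117/294 = 39.8% → Singh
Overall: Martin 113/405 = 27.9%, Singh 140/320 = 43.8% → Singh
Singh wins overall and in every pitcher group — no reversal.

Yes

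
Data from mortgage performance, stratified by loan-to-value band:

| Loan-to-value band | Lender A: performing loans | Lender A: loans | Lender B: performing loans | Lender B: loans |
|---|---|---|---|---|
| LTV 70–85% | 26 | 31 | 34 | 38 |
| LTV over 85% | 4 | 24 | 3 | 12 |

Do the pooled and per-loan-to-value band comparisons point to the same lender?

LTV 70–85%: Lender A 26/31 = 83.9%, Lender B 34/38 = 89.5% → Lender B
LTV over 85%: Lender A 4/24 = 16.7%, Lender B 3/12 = 25.0% → Lender B
Overall: Lender A 30/55 = 54.5%, Lender B 37/50 = 74.0% → Lender B
Lender B wins overall and in every loan-to-value group — no reversal.

Yes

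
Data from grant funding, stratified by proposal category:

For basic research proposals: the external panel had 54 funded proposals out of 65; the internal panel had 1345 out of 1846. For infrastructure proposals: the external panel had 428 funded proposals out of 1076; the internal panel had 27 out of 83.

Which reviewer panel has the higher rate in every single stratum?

the external panel

Basic research: the external panel 54/65 = 83.1%, the internal panel 1345/1846 = 72.9% → the external panel
Infrastructure: the external panel 428/1076 = 39.8%, the internal panel 27/83 = 32.5% → the external panel
The external panel has the higher rate in both groups.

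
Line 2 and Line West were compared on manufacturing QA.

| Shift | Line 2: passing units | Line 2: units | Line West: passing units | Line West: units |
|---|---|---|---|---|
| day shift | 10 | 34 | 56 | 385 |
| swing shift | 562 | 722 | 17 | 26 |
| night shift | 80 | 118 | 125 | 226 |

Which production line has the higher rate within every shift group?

Line 2

Day shift: Line 2 10/34 = 29.4%, Line West 56/385 = 14.5% → Line 2
Swing shift: Line 2 562/722 = 77.8%, Line West 17/26 = 65.4% → Line 2
Night shift: Line 2 80/118 = 67.8%, Line West 125/226 = 55.3% → Line 2
Line 2 has the higher rate in all 3 groups.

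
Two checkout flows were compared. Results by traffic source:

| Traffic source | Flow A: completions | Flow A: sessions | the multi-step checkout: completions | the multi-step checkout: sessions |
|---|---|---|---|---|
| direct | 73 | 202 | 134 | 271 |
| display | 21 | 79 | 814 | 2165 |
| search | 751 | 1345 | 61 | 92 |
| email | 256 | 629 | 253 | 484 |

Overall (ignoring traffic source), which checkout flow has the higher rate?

Direct: Flow A 73/202 = 36.1%, the multi-step checkout 134/271 = 49.4% → the multi-step checkout
Display: Flow A 21/79 = 26.6%, the multi-step checkout 814/2165 = 37.6% → the multi-step checkout
Search: Flow A 751/1345 = 55.8%, the multi-step checkout 61/92 = 66.3% → the multi-step checkout
Email: Flow A 256/629 = 40.7%, the multi-step checkout 253/484 = 52.3% → the multi-step checkout
Overall: Flow A 1101/2255 = 48.8%, the multi-step checkout 1262/3012 = 41.9% → Flow A
(The multi-step checkout wins every traffic group but Flow A wins overall — the multi-step checkout's sessions skew toward the low-rate display group.)

Flow A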